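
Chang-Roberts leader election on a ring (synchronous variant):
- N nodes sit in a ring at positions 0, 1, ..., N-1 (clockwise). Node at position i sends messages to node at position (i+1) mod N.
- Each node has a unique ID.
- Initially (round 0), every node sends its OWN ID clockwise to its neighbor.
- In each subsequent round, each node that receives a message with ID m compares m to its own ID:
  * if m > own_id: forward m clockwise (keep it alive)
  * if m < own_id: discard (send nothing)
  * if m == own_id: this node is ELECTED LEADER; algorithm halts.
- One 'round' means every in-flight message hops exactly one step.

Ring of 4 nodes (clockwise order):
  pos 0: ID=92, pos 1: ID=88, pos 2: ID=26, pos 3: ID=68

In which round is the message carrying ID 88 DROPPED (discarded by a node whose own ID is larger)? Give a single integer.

Answer: 3

Derivation:
Round 1: pos1(id88) recv 92: fwd; pos2(id26) recv 88: fwd; pos3(id68) recv 26: drop; pos0(id92) recv 68: drop
Round 2: pos2(id26) recv 92: fwd; pos3(id68) recv 88: fwd
Round 3: pos3(id68) recv 92: fwd; pos0(id92) recv 88: drop
Round 4: pos0(id92) recv 92: ELECTED
Message ID 88 originates at pos 1; dropped at pos 0 in round 3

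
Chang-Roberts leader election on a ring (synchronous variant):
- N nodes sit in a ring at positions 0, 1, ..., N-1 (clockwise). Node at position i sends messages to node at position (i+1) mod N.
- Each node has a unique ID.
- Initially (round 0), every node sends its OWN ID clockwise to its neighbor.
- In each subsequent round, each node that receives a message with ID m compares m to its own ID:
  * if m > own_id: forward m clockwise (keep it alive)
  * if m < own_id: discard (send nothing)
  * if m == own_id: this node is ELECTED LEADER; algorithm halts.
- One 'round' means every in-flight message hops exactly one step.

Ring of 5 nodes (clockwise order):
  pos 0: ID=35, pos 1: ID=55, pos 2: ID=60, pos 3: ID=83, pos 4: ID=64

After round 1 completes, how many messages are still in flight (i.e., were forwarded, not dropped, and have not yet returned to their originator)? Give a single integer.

Answer: 2

Derivation:
Round 1: pos1(id55) recv 35: drop; pos2(id60) recv 55: drop; pos3(id83) recv 60: drop; pos4(id64) recv 83: fwd; pos0(id35) recv 64: fwd
After round 1: 2 messages still in flight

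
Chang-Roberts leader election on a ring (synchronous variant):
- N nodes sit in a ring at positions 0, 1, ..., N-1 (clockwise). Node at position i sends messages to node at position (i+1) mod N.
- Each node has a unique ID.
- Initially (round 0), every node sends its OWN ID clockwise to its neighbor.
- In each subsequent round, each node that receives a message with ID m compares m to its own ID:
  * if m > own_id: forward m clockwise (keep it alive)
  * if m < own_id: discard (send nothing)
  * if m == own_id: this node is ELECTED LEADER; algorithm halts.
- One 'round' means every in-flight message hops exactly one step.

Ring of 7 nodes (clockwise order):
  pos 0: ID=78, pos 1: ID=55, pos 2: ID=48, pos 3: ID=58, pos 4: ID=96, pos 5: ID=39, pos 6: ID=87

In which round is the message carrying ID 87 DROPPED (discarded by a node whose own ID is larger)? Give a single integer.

Answer: 5

Derivation:
Round 1: pos1(id55) recv 78: fwd; pos2(id48) recv 55: fwd; pos3(id58) recv 48: drop; pos4(id96) recv 58: drop; pos5(id39) recv 96: fwd; pos6(id87) recv 39: drop; pos0(id78) recv 87: fwd
Round 2: pos2(id48) recv 78: fwd; pos3(id58) recv 55: drop; pos6(id87) recv 96: fwd; pos1(id55) recv 87: fwd
Round 3: pos3(id58) recv 78: fwd; pos0(id78) recv 96: fwd; pos2(id48) recv 87: fwd
Round 4: pos4(id96) recv 78: drop; pos1(id55) recv 96: fwd; pos3(id58) recv 87: fwd
Round 5: pos2(id48) recv 96: fwd; pos4(id96) recv 87: drop
Round 6: pos3(id58) recv 96: fwd
Round 7: pos4(id96) recv 96: ELECTED
Message ID 87 originates at pos 6; dropped at pos 4 in round 5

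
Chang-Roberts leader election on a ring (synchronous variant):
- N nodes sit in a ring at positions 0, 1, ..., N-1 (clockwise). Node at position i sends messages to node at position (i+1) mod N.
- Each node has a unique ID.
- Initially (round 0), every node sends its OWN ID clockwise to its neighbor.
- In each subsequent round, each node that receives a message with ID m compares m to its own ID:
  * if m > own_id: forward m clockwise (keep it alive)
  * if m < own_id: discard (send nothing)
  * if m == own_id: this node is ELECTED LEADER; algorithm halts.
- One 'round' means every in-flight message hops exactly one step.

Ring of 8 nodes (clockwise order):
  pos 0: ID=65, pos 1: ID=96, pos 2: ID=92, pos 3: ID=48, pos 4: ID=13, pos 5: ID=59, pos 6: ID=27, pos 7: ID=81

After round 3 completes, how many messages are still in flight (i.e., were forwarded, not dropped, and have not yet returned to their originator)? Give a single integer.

Answer: 2

Derivation:
Round 1: pos1(id96) recv 65: drop; pos2(id92) recv 96: fwd; pos3(id48) recv 92: fwd; pos4(id13) recv 48: fwd; pos5(id59) recv 13: drop; pos6(id27) recv 59: fwd; pos7(id81) recv 27: drop; pos0(id65) recv 81: fwd
Round 2: pos3(id48) recv 96: fwd; pos4(id13) recv 92: fwd; pos5(id59) recv 48: drop; pos7(id81) recv 59: drop; pos1(id96) recv 81: drop
Round 3: pos4(id13) recv 96: fwd; pos5(id59) recv 92: fwd
After round 3: 2 messages still in flight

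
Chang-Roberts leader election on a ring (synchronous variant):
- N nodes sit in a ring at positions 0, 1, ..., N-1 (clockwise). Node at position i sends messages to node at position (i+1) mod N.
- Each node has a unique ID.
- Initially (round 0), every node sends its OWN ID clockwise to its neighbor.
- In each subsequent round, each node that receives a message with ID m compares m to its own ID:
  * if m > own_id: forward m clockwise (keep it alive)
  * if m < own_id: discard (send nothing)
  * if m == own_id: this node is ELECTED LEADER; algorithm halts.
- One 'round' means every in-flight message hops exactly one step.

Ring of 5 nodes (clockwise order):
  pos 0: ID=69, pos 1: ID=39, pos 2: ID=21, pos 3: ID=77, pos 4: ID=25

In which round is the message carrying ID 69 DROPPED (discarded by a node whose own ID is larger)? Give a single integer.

Round 1: pos1(id39) recv 69: fwd; pos2(id21) recv 39: fwd; pos3(id77) recv 21: drop; pos4(id25) recv 77: fwd; pos0(id69) recv 25: drop
Round 2: pos2(id21) recv 69: fwd; pos3(id77) recv 39: drop; pos0(id69) recv 77: fwd
Round 3: pos3(id77) recv 69: drop; pos1(id39) recv 77: fwd
Round 4: pos2(id21) recv 77: fwd
Round 5: pos3(id77) recv 77: ELECTED
Message ID 69 originates at pos 0; dropped at pos 3 in round 3

Answer: 3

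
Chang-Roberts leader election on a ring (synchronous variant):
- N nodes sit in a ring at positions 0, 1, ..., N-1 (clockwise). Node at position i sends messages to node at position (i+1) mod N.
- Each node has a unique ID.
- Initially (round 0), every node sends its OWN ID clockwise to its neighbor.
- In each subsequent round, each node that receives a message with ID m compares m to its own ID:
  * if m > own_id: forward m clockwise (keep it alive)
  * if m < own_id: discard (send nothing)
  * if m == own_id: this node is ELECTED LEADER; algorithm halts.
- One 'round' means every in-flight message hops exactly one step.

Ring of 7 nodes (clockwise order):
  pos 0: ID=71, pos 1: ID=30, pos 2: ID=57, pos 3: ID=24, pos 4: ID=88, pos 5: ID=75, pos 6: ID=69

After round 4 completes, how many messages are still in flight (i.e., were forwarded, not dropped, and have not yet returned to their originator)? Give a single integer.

Answer: 2

Derivation:
Round 1: pos1(id30) recv 71: fwd; pos2(id57) recv 30: drop; pos3(id24) recv 57: fwd; pos4(id88) recv 24: drop; pos5(id75) recv 88: fwd; pos6(id69) recv 75: fwd; pos0(id71) recv 69: drop
Round 2: pos2(id57) recv 71: fwd; pos4(id88) recv 57: drop; pos6(id69) recv 88: fwd; pos0(id71) recv 75: fwd
Round 3: pos3(id24) recv 71: fwd; pos0(id71) recv 88: fwd; pos1(id30) recv 75: fwd
Round 4: pos4(id88) recv 71: drop; pos1(id30) recv 88: fwd; pos2(id57) recv 75: fwd
After round 4: 2 messages still in flight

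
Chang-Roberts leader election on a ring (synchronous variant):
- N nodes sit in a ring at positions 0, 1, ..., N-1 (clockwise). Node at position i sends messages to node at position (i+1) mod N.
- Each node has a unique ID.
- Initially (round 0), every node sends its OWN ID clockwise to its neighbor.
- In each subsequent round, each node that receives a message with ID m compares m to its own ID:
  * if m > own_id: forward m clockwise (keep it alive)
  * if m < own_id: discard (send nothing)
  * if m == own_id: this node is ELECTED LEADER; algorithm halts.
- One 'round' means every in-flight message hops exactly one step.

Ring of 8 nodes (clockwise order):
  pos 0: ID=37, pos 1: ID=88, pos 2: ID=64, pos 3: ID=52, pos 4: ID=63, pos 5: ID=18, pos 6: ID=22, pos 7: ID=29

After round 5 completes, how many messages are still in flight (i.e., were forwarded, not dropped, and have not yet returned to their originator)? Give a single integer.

Round 1: pos1(id88) recv 37: drop; pos2(id64) recv 88: fwd; pos3(id52) recv 64: fwd; pos4(id63) recv 52: drop; pos5(id18) recv 63: fwd; pos6(id22) recv 18: drop; pos7(id29) recv 22: drop; pos0(id37) recv 29: drop
Round 2: pos3(id52) recv 88: fwd; pos4(id63) recv 64: fwd; pos6(id22) recv 63: fwd
Round 3: pos4(id63) recv 88: fwd; pos5(id18) recv 64: fwd; pos7(id29) recv 63: fwd
Round 4: pos5(id18) recv 88: fwd; pos6(id22) recv 64: fwd; pos0(id37) recv 63: fwd
Round 5: pos6(id22) recv 88: fwd; pos7(id29) recv 64: fwd; pos1(id88) recv 63: drop
After round 5: 2 messages still in flight

Answer: 2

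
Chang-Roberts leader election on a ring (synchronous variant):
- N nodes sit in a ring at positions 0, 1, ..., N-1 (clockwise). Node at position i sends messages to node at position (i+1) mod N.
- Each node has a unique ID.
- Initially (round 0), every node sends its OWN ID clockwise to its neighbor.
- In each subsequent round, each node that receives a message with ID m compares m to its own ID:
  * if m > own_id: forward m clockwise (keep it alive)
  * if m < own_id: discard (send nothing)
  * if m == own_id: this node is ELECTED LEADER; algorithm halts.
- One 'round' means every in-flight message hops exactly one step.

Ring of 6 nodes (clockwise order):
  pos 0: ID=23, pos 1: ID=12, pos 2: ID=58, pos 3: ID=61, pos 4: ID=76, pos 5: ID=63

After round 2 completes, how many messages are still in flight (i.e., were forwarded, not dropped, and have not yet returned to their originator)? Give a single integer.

Answer: 2

Derivation:
Round 1: pos1(id12) recv 23: fwd; pos2(id58) recv 12: drop; pos3(id61) recv 58: drop; pos4(id76) recv 61: drop; pos5(id63) recv 76: fwd; pos0(id23) recv 63: fwd
Round 2: pos2(id58) recv 23: drop; pos0(id23) recv 76: fwd; pos1(id12) recv 63: fwd
After round 2: 2 messages still in flight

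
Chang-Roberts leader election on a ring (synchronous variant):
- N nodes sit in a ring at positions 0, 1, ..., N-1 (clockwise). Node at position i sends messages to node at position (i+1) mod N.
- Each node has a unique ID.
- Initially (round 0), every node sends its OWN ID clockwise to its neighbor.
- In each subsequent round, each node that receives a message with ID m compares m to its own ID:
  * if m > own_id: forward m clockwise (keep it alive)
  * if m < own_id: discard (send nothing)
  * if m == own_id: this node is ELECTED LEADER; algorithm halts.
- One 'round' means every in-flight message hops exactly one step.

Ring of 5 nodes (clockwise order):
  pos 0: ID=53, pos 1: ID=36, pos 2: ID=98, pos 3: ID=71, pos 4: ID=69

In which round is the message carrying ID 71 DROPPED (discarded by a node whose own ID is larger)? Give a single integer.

Answer: 4

Derivation:
Round 1: pos1(id36) recv 53: fwd; pos2(id98) recv 36: drop; pos3(id71) recv 98: fwd; pos4(id69) recv 71: fwd; pos0(id53) recv 69: fwd
Round 2: pos2(id98) recv 53: drop; pos4(id69) recv 98: fwd; pos0(id53) recv 71: fwd; pos1(id36) recv 69: fwd
Round 3: pos0(id53) recv 98: fwd; pos1(id36) recv 71: fwd; pos2(id98) recv 69: drop
Round 4: pos1(id36) recv 98: fwd; pos2(id98) recv 71: drop
Round 5: pos2(id98) recv 98: ELECTED
Message ID 71 originates at pos 3; dropped at pos 2 in round 4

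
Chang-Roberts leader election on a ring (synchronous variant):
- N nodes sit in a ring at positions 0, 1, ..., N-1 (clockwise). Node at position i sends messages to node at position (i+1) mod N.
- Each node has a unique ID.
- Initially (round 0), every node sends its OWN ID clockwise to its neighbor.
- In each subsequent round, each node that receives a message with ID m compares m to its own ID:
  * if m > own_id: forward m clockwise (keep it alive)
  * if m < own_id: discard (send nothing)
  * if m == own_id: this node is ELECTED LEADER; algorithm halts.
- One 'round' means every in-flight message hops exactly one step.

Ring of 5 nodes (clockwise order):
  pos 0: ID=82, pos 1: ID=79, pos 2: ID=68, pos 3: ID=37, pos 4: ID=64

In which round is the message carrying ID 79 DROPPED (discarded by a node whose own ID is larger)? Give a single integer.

Round 1: pos1(id79) recv 82: fwd; pos2(id68) recv 79: fwd; pos3(id37) recv 68: fwd; pos4(id64) recv 37: drop; pos0(id82) recv 64: drop
Round 2: pos2(id68) recv 82: fwd; pos3(id37) recv 79: fwd; pos4(id64) recv 68: fwd
Round 3: pos3(id37) recv 82: fwd; pos4(id64) recv 79: fwd; pos0(id82) recv 68: drop
Round 4: pos4(id64) recv 82: fwd; pos0(id82) recv 79: drop
Round 5: pos0(id82) recv 82: ELECTED
Message ID 79 originates at pos 1; dropped at pos 0 in round 4

Answer: 4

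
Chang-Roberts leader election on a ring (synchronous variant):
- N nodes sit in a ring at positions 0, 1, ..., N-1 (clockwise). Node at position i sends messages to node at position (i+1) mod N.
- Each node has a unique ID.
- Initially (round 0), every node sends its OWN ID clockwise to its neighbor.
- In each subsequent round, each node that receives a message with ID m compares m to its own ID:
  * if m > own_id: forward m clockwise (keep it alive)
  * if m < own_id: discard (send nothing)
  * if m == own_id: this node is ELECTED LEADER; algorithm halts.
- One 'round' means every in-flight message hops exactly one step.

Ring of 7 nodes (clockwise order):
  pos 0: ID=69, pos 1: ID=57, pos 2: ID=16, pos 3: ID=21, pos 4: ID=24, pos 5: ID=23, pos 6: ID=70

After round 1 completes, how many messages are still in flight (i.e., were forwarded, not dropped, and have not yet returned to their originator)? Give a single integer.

Round 1: pos1(id57) recv 69: fwd; pos2(id16) recv 57: fwd; pos3(id21) recv 16: drop; pos4(id24) recv 21: drop; pos5(id23) recv 24: fwd; pos6(id70) recv 23: drop; pos0(id69) recv 70: fwd
After round 1: 4 messages still in flight

Answer: 4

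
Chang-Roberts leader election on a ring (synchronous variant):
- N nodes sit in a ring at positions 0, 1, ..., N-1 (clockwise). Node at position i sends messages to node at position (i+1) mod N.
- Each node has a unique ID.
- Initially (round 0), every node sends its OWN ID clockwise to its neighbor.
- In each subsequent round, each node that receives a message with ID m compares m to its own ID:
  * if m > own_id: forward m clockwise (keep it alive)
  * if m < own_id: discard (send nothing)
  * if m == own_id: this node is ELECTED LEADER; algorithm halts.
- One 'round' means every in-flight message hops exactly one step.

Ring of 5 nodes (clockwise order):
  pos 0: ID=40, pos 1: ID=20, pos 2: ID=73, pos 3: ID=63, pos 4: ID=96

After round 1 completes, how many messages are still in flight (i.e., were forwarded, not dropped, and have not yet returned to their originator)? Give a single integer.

Answer: 3

Derivation:
Round 1: pos1(id20) recv 40: fwd; pos2(id73) recv 20: drop; pos3(id63) recv 73: fwd; pos4(id96) recv 63: drop; pos0(id40) recv 96: fwd
After round 1: 3 messages still in flight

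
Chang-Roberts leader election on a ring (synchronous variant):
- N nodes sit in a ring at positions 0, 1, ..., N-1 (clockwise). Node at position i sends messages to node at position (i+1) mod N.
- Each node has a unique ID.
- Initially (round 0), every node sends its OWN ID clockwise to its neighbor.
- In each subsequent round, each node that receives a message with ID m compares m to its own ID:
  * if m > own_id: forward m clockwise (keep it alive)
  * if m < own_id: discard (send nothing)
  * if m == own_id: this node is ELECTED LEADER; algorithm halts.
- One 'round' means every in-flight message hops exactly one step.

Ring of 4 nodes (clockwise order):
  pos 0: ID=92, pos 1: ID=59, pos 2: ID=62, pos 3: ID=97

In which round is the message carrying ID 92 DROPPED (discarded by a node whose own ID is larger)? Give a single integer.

Answer: 3

Derivation:
Round 1: pos1(id59) recv 92: fwd; pos2(id62) recv 59: drop; pos3(id97) recv 62: drop; pos0(id92) recv 97: fwd
Round 2: pos2(id62) recv 92: fwd; pos1(id59) recv 97: fwd
Round 3: pos3(id97) recv 92: drop; pos2(id62) recv 97: fwd
Round 4: pos3(id97) recv 97: ELECTED
Message ID 92 originates at pos 0; dropped at pos 3 in round 3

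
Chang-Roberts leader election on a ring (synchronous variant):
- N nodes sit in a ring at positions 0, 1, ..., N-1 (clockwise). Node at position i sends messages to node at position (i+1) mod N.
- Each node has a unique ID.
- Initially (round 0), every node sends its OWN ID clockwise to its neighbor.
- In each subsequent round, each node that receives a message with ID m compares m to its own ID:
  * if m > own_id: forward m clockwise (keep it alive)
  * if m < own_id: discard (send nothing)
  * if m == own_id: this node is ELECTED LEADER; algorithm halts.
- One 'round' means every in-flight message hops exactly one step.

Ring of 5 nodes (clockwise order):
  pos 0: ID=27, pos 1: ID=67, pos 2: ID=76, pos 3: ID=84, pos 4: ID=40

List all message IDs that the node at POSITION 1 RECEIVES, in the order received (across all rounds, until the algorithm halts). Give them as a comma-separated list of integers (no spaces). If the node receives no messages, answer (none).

Answer: 27,40,84

Derivation:
Round 1: pos1(id67) recv 27: drop; pos2(id76) recv 67: drop; pos3(id84) recv 76: drop; pos4(id40) recv 84: fwd; pos0(id27) recv 40: fwd
Round 2: pos0(id27) recv 84: fwd; pos1(id67) recv 40: drop
Round 3: pos1(id67) recv 84: fwd
Round 4: pos2(id76) recv 84: fwd
Round 5: pos3(id84) recv 84: ELECTED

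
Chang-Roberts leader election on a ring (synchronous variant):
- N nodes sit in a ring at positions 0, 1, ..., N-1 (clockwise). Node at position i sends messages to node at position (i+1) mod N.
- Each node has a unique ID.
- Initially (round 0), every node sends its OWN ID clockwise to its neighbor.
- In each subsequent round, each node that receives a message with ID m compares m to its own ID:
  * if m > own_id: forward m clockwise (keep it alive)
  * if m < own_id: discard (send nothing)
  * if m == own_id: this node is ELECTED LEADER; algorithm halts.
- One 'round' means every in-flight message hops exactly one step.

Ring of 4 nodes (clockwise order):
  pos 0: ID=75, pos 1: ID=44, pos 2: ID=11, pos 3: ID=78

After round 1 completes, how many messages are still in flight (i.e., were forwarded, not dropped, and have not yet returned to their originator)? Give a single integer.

Answer: 3

Derivation:
Round 1: pos1(id44) recv 75: fwd; pos2(id11) recv 44: fwd; pos3(id78) recv 11: drop; pos0(id75) recv 78: fwd
After round 1: 3 messages still in flight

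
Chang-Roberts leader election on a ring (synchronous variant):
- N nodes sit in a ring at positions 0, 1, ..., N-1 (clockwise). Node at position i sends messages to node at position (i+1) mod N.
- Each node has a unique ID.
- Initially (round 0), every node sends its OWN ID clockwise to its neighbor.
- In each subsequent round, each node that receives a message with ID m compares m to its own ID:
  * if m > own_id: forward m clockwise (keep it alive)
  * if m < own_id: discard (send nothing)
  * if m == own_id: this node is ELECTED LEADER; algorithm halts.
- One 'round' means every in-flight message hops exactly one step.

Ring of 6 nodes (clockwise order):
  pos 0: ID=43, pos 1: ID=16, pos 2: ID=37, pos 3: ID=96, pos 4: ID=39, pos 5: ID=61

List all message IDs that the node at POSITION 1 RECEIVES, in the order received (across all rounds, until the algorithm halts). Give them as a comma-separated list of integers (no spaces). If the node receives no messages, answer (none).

Round 1: pos1(id16) recv 43: fwd; pos2(id37) recv 16: drop; pos3(id96) recv 37: drop; pos4(id39) recv 96: fwd; pos5(id61) recv 39: drop; pos0(id43) recv 61: fwd
Round 2: pos2(id37) recv 43: fwd; pos5(id61) recv 96: fwd; pos1(id16) recv 61: fwd
Round 3: pos3(id96) recv 43: drop; pos0(id43) recv 96: fwd; pos2(id37) recv 61: fwd
Round 4: pos1(id16) recv 96: fwd; pos3(id96) recv 61: drop
Round 5: pos2(id37) recv 96: fwd
Round 6: pos3(id96) recv 96: ELECTED

Answer: 43,61,96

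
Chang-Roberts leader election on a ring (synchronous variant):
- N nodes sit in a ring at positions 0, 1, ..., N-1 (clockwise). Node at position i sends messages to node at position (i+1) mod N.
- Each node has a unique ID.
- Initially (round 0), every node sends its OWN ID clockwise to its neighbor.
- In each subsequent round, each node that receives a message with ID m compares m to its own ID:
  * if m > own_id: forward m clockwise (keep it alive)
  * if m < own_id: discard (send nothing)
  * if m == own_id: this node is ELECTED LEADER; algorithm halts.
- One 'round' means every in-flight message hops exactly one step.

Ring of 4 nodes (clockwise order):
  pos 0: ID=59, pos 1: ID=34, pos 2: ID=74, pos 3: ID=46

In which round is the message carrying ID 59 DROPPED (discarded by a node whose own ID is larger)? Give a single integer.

Round 1: pos1(id34) recv 59: fwd; pos2(id74) recv 34: drop; pos3(id46) recv 74: fwd; pos0(id59) recv 46: drop
Round 2: pos2(id74) recv 59: drop; pos0(id59) recv 74: fwd
Round 3: pos1(id34) recv 74: fwd
Round 4: pos2(id74) recv 74: ELECTED
Message ID 59 originates at pos 0; dropped at pos 2 in round 2

Answer: 2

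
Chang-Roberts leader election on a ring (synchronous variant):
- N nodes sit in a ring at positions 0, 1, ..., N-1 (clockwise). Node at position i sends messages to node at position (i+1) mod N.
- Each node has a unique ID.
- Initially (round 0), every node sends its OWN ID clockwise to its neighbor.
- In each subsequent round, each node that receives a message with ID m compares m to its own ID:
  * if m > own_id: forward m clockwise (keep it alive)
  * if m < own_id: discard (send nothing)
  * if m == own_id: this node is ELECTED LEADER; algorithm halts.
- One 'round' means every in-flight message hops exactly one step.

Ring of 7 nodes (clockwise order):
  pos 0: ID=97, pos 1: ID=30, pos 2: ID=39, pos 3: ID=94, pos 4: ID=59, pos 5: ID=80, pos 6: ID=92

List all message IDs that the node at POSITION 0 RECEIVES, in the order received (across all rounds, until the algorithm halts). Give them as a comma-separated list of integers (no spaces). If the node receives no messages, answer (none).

Round 1: pos1(id30) recv 97: fwd; pos2(id39) recv 30: drop; pos3(id94) recv 39: drop; pos4(id59) recv 94: fwd; pos5(id80) recv 59: drop; pos6(id92) recv 80: drop; pos0(id97) recv 92: drop
Round 2: pos2(id39) recv 97: fwd; pos5(id80) recv 94: fwd
Round 3: pos3(id94) recv 97: fwd; pos6(id92) recv 94: fwd
Round 4: pos4(id59) recv 97: fwd; pos0(id97) recv 94: drop
Round 5: pos5(id80) recv 97: fwd
Round 6: pos6(id92) recv 97: fwd
Round 7: pos0(id97) recv 97: ELECTED

Answer: 92,94,97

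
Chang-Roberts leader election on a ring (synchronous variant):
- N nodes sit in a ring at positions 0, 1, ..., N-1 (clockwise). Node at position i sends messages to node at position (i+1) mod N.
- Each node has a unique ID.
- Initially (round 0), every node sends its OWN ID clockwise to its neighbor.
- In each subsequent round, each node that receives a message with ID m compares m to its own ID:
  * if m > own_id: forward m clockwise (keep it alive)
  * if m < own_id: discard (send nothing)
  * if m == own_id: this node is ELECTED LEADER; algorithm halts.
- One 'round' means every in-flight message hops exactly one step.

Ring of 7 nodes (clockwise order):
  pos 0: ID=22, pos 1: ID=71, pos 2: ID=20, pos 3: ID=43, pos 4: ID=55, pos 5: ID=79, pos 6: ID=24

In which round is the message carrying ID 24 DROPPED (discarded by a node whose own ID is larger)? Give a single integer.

Answer: 2

Derivation:
Round 1: pos1(id71) recv 22: drop; pos2(id20) recv 71: fwd; pos3(id43) recv 20: drop; pos4(id55) recv 43: drop; pos5(id79) recv 55: drop; pos6(id24) recv 79: fwd; pos0(id22) recv 24: fwd
Round 2: pos3(id43) recv 71: fwd; pos0(id22) recv 79: fwd; pos1(id71) recv 24: drop
Round 3: pos4(id55) recv 71: fwd; pos1(id71) recv 79: fwd
Round 4: pos5(id79) recv 71: drop; pos2(id20) recv 79: fwd
Round 5: pos3(id43) recv 79: fwd
Round 6: pos4(id55) recv 79: fwd
Round 7: pos5(id79) recv 79: ELECTED
Message ID 24 originates at pos 6; dropped at pos 1 in round 2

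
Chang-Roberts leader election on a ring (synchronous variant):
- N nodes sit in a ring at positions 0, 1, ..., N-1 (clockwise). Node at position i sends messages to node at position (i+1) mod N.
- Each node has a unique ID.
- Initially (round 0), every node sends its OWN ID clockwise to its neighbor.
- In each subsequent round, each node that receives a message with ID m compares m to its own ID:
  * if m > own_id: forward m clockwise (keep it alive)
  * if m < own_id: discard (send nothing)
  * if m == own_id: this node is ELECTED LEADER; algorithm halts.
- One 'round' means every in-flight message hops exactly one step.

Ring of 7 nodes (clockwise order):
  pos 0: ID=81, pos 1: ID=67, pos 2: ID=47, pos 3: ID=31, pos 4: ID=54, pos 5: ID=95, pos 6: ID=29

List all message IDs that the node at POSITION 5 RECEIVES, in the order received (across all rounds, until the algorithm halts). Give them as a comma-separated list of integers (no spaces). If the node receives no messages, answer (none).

Answer: 54,67,81,95

Derivation:
Round 1: pos1(id67) recv 81: fwd; pos2(id47) recv 67: fwd; pos3(id31) recv 47: fwd; pos4(id54) recv 31: drop; pos5(id95) recv 54: drop; pos6(id29) recv 95: fwd; pos0(id81) recv 29: drop
Round 2: pos2(id47) recv 81: fwd; pos3(id31) recv 67: fwd; pos4(id54) recv 47: drop; pos0(id81) recv 95: fwd
Round 3: pos3(id31) recv 81: fwd; pos4(id54) recv 67: fwd; pos1(id67) recv 95: fwd
Round 4: pos4(id54) recv 81: fwd; pos5(id95) recv 67: drop; pos2(id47) recv 95: fwd
Round 5: pos5(id95) recv 81: drop; pos3(id31) recv 95: fwd
Round 6: pos4(id54) recv 95: fwd
Round 7: pos5(id95) recv 95: ELECTED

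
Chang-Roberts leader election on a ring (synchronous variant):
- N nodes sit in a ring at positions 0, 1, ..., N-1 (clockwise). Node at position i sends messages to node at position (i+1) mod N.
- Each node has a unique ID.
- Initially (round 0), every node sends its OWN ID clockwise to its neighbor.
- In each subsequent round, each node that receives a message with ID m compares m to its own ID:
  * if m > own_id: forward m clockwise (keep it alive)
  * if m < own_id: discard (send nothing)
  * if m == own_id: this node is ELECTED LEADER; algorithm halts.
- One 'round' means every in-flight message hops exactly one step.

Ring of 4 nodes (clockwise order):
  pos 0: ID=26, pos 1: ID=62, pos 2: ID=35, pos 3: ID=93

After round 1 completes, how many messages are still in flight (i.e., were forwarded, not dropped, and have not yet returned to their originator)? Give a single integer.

Answer: 2

Derivation:
Round 1: pos1(id62) recv 26: drop; pos2(id35) recv 62: fwd; pos3(id93) recv 35: drop; pos0(id26) recv 93: fwd
After round 1: 2 messages still in flight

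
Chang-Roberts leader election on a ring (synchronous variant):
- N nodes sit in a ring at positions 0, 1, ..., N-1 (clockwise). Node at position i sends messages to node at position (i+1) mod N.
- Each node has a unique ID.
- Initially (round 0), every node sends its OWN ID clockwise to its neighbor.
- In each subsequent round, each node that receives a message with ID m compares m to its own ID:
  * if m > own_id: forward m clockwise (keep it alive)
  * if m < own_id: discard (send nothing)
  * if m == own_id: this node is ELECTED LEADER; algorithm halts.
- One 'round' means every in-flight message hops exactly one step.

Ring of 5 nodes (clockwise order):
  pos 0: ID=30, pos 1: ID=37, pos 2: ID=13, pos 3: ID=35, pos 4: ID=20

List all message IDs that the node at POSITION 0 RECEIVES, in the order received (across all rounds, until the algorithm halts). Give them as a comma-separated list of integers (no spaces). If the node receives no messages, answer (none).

Round 1: pos1(id37) recv 30: drop; pos2(id13) recv 37: fwd; pos3(id35) recv 13: drop; pos4(id20) recv 35: fwd; pos0(id30) recv 20: drop
Round 2: pos3(id35) recv 37: fwd; pos0(id30) recv 35: fwd
Round 3: pos4(id20) recv 37: fwd; pos1(id37) recv 35: drop
Round 4: pos0(id30) recv 37: fwd
Round 5: pos1(id37) recv 37: ELECTED

Answer: 20,35,37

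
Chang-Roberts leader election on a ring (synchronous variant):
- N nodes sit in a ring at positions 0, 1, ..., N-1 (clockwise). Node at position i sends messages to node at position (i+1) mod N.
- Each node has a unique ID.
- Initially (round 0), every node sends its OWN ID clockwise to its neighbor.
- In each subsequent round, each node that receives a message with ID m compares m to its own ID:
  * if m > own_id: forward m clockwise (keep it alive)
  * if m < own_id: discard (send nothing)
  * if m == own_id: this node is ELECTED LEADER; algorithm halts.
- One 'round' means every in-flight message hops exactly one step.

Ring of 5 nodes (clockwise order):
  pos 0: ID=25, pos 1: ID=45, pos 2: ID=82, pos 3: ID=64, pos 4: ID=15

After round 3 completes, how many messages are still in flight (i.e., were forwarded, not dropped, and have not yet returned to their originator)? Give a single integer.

Answer: 2

Derivation:
Round 1: pos1(id45) recv 25: drop; pos2(id82) recv 45: drop; pos3(id64) recv 82: fwd; pos4(id15) recv 64: fwd; pos0(id25) recv 15: drop
Round 2: pos4(id15) recv 82: fwd; pos0(id25) recv 64: fwd
Round 3: pos0(id25) recv 82: fwd; pos1(id45) recv 64: fwd
After round 3: 2 messages still in flight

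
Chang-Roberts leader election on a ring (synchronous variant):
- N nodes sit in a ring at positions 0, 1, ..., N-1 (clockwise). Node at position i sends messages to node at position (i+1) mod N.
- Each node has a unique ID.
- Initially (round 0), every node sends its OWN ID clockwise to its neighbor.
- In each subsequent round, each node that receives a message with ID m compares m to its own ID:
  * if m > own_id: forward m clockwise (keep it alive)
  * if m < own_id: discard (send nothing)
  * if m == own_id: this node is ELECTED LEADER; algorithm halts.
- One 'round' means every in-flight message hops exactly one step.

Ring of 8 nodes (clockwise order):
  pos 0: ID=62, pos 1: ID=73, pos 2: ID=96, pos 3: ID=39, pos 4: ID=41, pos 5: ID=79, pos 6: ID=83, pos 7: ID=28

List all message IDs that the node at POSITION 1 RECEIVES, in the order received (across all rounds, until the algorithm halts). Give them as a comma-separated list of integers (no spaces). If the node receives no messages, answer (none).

Round 1: pos1(id73) recv 62: drop; pos2(id96) recv 73: drop; pos3(id39) recv 96: fwd; pos4(id41) recv 39: drop; pos5(id79) recv 41: drop; pos6(id83) recv 79: drop; pos7(id28) recv 83: fwd; pos0(id62) recv 28: drop
Round 2: pos4(id41) recv 96: fwd; pos0(id62) recv 83: fwd
Round 3: pos5(id79) recv 96: fwd; pos1(id73) recv 83: fwd
Round 4: pos6(id83) recv 96: fwd; pos2(id96) recv 83: drop
Round 5: pos7(id28) recv 96: fwd
Round 6: pos0(id62) recv 96: fwd
Round 7: pos1(id73) recv 96: fwd
Round 8: pos2(id96) recv 96: ELECTED

Answer: 62,83,96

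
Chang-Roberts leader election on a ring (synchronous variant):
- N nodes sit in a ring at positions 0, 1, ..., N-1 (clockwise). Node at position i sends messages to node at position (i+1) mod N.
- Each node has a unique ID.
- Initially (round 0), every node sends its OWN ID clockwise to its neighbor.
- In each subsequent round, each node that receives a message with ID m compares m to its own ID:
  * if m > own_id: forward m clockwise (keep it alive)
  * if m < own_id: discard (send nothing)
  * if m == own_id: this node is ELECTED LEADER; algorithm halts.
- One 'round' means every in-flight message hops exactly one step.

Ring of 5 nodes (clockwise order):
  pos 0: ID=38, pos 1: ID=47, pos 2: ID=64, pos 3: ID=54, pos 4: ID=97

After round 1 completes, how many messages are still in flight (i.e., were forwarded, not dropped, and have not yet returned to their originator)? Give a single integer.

Round 1: pos1(id47) recv 38: drop; pos2(id64) recv 47: drop; pos3(id54) recv 64: fwd; pos4(id97) recv 54: drop; pos0(id38) recv 97: fwd
After round 1: 2 messages still in flight

Answer: 2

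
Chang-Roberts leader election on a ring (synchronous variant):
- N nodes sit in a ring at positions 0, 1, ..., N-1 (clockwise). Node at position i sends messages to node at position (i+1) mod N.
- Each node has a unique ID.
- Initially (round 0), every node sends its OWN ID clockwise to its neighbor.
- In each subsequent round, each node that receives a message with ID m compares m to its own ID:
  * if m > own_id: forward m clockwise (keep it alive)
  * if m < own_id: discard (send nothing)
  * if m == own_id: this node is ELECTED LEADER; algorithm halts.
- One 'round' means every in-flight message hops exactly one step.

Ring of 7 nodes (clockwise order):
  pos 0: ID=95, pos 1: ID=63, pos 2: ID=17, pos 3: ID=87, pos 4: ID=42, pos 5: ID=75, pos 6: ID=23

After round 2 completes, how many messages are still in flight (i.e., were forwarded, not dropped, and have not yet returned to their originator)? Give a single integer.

Answer: 2

Derivation:
Round 1: pos1(id63) recv 95: fwd; pos2(id17) recv 63: fwd; pos3(id87) recv 17: drop; pos4(id42) recv 87: fwd; pos5(id75) recv 42: drop; pos6(id23) recv 75: fwd; pos0(id95) recv 23: drop
Round 2: pos2(id17) recv 95: fwd; pos3(id87) recv 63: drop; pos5(id75) recv 87: fwd; pos0(id95) recv 75: drop
After round 2: 2 messages still in flight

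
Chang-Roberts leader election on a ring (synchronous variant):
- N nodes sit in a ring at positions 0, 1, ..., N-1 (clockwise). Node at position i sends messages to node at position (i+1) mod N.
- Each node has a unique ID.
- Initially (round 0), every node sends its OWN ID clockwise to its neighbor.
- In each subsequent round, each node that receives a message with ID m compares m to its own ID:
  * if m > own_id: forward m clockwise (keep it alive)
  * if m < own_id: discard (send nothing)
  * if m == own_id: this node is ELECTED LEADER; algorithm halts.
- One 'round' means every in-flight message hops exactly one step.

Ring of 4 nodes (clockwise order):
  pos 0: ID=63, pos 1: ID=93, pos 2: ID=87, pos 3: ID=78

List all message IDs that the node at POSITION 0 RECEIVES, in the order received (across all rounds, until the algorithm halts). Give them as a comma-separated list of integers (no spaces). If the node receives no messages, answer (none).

Answer: 78,87,93

Derivation:
Round 1: pos1(id93) recv 63: drop; pos2(id87) recv 93: fwd; pos3(id78) recv 87: fwd; pos0(id63) recv 78: fwd
Round 2: pos3(id78) recv 93: fwd; pos0(id63) recv 87: fwd; pos1(id93) recv 78: drop
Round 3: pos0(id63) recv 93: fwd; pos1(id93) recv 87: drop
Round 4: pos1(id93) recv 93: ELECTED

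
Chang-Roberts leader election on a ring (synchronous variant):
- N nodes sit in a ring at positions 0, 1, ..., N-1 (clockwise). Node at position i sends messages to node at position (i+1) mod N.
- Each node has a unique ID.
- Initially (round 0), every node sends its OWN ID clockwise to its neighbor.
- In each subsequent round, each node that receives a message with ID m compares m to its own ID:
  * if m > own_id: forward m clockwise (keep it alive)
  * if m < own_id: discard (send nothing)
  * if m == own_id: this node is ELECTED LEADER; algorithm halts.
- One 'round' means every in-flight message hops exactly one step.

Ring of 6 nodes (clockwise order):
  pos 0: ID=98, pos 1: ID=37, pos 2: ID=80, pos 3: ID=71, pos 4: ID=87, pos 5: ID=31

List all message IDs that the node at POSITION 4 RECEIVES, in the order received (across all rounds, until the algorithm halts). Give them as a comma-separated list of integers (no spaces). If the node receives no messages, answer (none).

Round 1: pos1(id37) recv 98: fwd; pos2(id80) recv 37: drop; pos3(id71) recv 80: fwd; pos4(id87) recv 71: drop; pos5(id31) recv 87: fwd; pos0(id98) recv 31: drop
Round 2: pos2(id80) recv 98: fwd; pos4(id87) recv 80: drop; pos0(id98) recv 87: drop
Round 3: pos3(id71) recv 98: fwd
Round 4: pos4(id87) recv 98: fwd
Round 5: pos5(id31) recv 98: fwd
Round 6: pos0(id98) recv 98: ELECTED

Answer: 71,80,98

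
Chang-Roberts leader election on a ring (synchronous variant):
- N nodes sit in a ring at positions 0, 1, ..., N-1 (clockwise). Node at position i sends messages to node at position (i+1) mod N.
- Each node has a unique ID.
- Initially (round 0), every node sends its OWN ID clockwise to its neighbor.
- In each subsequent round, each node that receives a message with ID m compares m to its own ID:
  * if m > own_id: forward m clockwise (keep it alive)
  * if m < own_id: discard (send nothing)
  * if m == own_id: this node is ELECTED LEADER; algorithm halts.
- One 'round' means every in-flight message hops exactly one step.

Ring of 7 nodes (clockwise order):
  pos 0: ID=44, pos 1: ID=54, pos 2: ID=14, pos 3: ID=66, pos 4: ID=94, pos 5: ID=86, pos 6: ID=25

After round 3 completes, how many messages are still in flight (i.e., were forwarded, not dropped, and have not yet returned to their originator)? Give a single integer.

Answer: 2

Derivation:
Round 1: pos1(id54) recv 44: drop; pos2(id14) recv 54: fwd; pos3(id66) recv 14: drop; pos4(id94) recv 66: drop; pos5(id86) recv 94: fwd; pos6(id25) recv 86: fwd; pos0(id44) recv 25: drop
Round 2: pos3(id66) recv 54: drop; pos6(id25) recv 94: fwd; pos0(id44) recv 86: fwd
Round 3: pos0(id44) recv 94: fwd; pos1(id54) recv 86: fwd
After round 3: 2 messages still in flight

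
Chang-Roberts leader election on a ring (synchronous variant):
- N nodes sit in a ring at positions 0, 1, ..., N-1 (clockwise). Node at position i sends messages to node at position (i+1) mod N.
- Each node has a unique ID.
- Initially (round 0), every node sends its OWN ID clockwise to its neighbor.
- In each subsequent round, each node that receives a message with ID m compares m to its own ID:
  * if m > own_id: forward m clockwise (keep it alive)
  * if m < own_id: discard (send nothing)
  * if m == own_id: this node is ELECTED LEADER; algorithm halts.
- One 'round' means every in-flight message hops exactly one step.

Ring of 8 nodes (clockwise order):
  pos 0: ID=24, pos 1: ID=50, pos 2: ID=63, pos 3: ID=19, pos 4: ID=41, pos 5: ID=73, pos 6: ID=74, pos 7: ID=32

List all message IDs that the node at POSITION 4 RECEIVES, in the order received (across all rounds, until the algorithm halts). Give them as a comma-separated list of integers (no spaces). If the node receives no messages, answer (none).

Round 1: pos1(id50) recv 24: drop; pos2(id63) recv 50: drop; pos3(id19) recv 63: fwd; pos4(id41) recv 19: drop; pos5(id73) recv 41: drop; pos6(id74) recv 73: drop; pos7(id32) recv 74: fwd; pos0(id24) recv 32: fwd
Round 2: pos4(id41) recv 63: fwd; pos0(id24) recv 74: fwd; pos1(id50) recv 32: drop
Round 3: pos5(id73) recv 63: drop; pos1(id50) recv 74: fwd
Round 4: pos2(id63) recv 74: fwd
Round 5: pos3(id19) recv 74: fwd
Round 6: pos4(id41) recv 74: fwd
Round 7: pos5(id73) recv 74: fwd
Round 8: pos6(id74) recv 74: ELECTED

Answer: 19,63,74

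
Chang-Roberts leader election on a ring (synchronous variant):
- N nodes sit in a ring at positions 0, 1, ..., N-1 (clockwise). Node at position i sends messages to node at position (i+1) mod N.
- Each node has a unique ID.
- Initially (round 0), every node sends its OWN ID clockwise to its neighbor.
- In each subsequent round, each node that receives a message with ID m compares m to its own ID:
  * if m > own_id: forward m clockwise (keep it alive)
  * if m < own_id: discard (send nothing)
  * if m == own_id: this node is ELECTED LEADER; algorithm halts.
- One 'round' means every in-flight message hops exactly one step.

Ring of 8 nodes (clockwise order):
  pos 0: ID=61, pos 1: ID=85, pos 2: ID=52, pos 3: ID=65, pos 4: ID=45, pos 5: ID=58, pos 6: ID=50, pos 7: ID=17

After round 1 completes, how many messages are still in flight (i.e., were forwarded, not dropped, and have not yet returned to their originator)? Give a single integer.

Answer: 4

Derivation:
Round 1: pos1(id85) recv 61: drop; pos2(id52) recv 85: fwd; pos3(id65) recv 52: drop; pos4(id45) recv 65: fwd; pos5(id58) recv 45: drop; pos6(id50) recv 58: fwd; pos7(id17) recv 50: fwd; pos0(id61) recv 17: drop
After round 1: 4 messages still in flight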